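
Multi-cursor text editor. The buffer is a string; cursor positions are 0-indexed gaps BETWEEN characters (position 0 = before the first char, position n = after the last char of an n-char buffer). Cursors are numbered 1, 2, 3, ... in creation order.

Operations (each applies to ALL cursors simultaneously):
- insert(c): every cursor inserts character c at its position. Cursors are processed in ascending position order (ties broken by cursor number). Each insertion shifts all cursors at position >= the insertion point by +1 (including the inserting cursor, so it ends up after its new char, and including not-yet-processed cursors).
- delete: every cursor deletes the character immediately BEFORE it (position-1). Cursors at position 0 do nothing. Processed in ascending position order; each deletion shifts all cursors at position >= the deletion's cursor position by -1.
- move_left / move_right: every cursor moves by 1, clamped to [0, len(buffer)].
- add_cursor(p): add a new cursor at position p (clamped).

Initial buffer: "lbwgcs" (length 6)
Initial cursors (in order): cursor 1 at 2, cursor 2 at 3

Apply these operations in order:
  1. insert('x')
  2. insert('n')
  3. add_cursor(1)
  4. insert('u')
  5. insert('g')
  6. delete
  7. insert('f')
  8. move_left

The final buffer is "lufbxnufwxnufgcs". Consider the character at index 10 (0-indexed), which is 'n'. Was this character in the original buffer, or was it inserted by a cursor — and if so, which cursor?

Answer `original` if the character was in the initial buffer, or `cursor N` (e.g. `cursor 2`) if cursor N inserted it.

Answer: cursor 2

Derivation:
After op 1 (insert('x')): buffer="lbxwxgcs" (len 8), cursors c1@3 c2@5, authorship ..1.2...
After op 2 (insert('n')): buffer="lbxnwxngcs" (len 10), cursors c1@4 c2@7, authorship ..11.22...
After op 3 (add_cursor(1)): buffer="lbxnwxngcs" (len 10), cursors c3@1 c1@4 c2@7, authorship ..11.22...
After op 4 (insert('u')): buffer="lubxnuwxnugcs" (len 13), cursors c3@2 c1@6 c2@10, authorship .3.111.222...
After op 5 (insert('g')): buffer="lugbxnugwxnuggcs" (len 16), cursors c3@3 c1@8 c2@13, authorship .33.1111.2222...
After op 6 (delete): buffer="lubxnuwxnugcs" (len 13), cursors c3@2 c1@6 c2@10, authorship .3.111.222...
After op 7 (insert('f')): buffer="lufbxnufwxnufgcs" (len 16), cursors c3@3 c1@8 c2@13, authorship .33.1111.2222...
After op 8 (move_left): buffer="lufbxnufwxnufgcs" (len 16), cursors c3@2 c1@7 c2@12, authorship .33.1111.2222...
Authorship (.=original, N=cursor N): . 3 3 . 1 1 1 1 . 2 2 2 2 . . .
Index 10: author = 2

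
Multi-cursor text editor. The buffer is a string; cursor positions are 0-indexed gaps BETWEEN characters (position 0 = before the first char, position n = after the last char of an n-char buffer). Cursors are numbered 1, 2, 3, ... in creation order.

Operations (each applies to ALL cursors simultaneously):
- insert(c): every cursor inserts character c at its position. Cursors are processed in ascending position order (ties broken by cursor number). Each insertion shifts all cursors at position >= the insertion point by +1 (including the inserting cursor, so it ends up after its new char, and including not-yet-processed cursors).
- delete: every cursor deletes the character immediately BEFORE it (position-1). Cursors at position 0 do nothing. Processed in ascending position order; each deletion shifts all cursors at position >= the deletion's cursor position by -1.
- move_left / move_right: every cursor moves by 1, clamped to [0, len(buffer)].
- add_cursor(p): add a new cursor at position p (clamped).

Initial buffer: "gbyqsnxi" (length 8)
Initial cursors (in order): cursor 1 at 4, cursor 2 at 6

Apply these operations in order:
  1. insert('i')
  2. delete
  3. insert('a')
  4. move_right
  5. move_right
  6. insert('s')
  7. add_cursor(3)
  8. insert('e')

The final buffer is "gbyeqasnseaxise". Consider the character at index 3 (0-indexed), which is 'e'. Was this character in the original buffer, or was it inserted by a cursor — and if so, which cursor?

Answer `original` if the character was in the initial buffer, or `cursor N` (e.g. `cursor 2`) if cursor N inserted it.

Answer: cursor 3

Derivation:
After op 1 (insert('i')): buffer="gbyqisnixi" (len 10), cursors c1@5 c2@8, authorship ....1..2..
After op 2 (delete): buffer="gbyqsnxi" (len 8), cursors c1@4 c2@6, authorship ........
After op 3 (insert('a')): buffer="gbyqasnaxi" (len 10), cursors c1@5 c2@8, authorship ....1..2..
After op 4 (move_right): buffer="gbyqasnaxi" (len 10), cursors c1@6 c2@9, authorship ....1..2..
After op 5 (move_right): buffer="gbyqasnaxi" (len 10), cursors c1@7 c2@10, authorship ....1..2..
After op 6 (insert('s')): buffer="gbyqasnsaxis" (len 12), cursors c1@8 c2@12, authorship ....1..12..2
After op 7 (add_cursor(3)): buffer="gbyqasnsaxis" (len 12), cursors c3@3 c1@8 c2@12, authorship ....1..12..2
After op 8 (insert('e')): buffer="gbyeqasnseaxise" (len 15), cursors c3@4 c1@10 c2@15, authorship ...3.1..112..22
Authorship (.=original, N=cursor N): . . . 3 . 1 . . 1 1 2 . . 2 2
Index 3: author = 3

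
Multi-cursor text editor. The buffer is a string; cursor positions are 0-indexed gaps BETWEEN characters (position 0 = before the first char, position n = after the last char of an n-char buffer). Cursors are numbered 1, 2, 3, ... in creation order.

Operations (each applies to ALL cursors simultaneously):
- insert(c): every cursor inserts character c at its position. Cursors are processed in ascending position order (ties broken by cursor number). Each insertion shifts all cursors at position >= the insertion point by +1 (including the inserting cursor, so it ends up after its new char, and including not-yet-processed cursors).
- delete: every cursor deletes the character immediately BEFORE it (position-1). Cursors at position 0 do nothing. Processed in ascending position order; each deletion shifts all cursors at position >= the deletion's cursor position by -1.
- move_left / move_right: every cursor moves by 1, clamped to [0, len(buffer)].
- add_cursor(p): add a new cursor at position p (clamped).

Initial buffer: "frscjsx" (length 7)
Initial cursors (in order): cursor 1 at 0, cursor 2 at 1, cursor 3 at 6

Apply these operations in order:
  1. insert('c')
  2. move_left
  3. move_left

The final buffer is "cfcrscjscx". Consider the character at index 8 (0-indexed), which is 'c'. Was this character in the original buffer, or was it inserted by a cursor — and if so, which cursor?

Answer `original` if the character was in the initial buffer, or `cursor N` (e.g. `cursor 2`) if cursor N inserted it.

After op 1 (insert('c')): buffer="cfcrscjscx" (len 10), cursors c1@1 c2@3 c3@9, authorship 1.2.....3.
After op 2 (move_left): buffer="cfcrscjscx" (len 10), cursors c1@0 c2@2 c3@8, authorship 1.2.....3.
After op 3 (move_left): buffer="cfcrscjscx" (len 10), cursors c1@0 c2@1 c3@7, authorship 1.2.....3.
Authorship (.=original, N=cursor N): 1 . 2 . . . . . 3 .
Index 8: author = 3

Answer: cursor 3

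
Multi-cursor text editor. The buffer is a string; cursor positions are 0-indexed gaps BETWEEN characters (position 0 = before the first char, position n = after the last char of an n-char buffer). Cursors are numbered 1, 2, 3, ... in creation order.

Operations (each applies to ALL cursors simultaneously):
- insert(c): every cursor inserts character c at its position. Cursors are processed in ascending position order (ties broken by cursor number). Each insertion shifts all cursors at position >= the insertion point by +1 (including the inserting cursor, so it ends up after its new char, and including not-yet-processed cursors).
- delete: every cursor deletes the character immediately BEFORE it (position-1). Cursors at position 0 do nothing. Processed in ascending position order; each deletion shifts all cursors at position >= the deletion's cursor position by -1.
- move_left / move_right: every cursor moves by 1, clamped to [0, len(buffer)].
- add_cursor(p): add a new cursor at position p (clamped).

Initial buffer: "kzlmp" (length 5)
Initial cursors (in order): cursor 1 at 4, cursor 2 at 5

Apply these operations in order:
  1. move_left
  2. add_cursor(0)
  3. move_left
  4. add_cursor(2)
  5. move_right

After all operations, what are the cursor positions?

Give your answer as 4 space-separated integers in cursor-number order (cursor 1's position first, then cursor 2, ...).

Answer: 3 4 1 3

Derivation:
After op 1 (move_left): buffer="kzlmp" (len 5), cursors c1@3 c2@4, authorship .....
After op 2 (add_cursor(0)): buffer="kzlmp" (len 5), cursors c3@0 c1@3 c2@4, authorship .....
After op 3 (move_left): buffer="kzlmp" (len 5), cursors c3@0 c1@2 c2@3, authorship .....
After op 4 (add_cursor(2)): buffer="kzlmp" (len 5), cursors c3@0 c1@2 c4@2 c2@3, authorship .....
After op 5 (move_right): buffer="kzlmp" (len 5), cursors c3@1 c1@3 c4@3 c2@4, authorship .....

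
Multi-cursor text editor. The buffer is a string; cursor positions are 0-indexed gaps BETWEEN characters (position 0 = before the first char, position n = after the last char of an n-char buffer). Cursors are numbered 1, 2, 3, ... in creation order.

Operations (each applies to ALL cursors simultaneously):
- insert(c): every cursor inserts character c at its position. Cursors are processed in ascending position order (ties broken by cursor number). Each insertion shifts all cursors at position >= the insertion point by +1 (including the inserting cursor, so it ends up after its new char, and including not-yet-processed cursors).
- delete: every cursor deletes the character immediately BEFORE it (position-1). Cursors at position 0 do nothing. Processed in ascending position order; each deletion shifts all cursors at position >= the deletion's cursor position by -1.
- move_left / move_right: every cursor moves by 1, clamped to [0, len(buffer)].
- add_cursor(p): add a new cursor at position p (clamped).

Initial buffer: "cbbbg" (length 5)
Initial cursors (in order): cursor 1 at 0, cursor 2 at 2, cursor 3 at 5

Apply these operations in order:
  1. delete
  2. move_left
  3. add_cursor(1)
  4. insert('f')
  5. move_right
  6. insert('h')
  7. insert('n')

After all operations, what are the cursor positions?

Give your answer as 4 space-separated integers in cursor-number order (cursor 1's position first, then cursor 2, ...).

Answer: 7 7 15 11

Derivation:
After op 1 (delete): buffer="cbb" (len 3), cursors c1@0 c2@1 c3@3, authorship ...
After op 2 (move_left): buffer="cbb" (len 3), cursors c1@0 c2@0 c3@2, authorship ...
After op 3 (add_cursor(1)): buffer="cbb" (len 3), cursors c1@0 c2@0 c4@1 c3@2, authorship ...
After op 4 (insert('f')): buffer="ffcfbfb" (len 7), cursors c1@2 c2@2 c4@4 c3@6, authorship 12.4.3.
After op 5 (move_right): buffer="ffcfbfb" (len 7), cursors c1@3 c2@3 c4@5 c3@7, authorship 12.4.3.
After op 6 (insert('h')): buffer="ffchhfbhfbh" (len 11), cursors c1@5 c2@5 c4@8 c3@11, authorship 12.124.43.3
After op 7 (insert('n')): buffer="ffchhnnfbhnfbhn" (len 15), cursors c1@7 c2@7 c4@11 c3@15, authorship 12.12124.443.33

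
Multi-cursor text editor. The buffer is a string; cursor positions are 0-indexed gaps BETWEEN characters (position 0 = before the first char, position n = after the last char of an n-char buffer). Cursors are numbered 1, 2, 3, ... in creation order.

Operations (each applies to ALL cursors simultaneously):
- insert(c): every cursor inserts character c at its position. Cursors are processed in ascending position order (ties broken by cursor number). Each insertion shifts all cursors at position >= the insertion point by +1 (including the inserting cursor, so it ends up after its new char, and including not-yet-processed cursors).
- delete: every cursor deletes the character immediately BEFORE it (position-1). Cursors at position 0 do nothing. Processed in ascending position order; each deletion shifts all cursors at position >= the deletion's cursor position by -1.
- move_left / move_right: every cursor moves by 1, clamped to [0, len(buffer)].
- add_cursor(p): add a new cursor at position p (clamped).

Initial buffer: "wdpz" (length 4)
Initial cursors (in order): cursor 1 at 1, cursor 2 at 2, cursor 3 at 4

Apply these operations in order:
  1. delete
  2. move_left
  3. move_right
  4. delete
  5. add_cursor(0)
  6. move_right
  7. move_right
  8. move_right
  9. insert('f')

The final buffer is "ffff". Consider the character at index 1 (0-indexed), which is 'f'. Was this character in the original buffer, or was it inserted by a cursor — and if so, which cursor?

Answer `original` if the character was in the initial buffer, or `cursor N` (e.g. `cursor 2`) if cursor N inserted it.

Answer: cursor 2

Derivation:
After op 1 (delete): buffer="p" (len 1), cursors c1@0 c2@0 c3@1, authorship .
After op 2 (move_left): buffer="p" (len 1), cursors c1@0 c2@0 c3@0, authorship .
After op 3 (move_right): buffer="p" (len 1), cursors c1@1 c2@1 c3@1, authorship .
After op 4 (delete): buffer="" (len 0), cursors c1@0 c2@0 c3@0, authorship 
After op 5 (add_cursor(0)): buffer="" (len 0), cursors c1@0 c2@0 c3@0 c4@0, authorship 
After op 6 (move_right): buffer="" (len 0), cursors c1@0 c2@0 c3@0 c4@0, authorship 
After op 7 (move_right): buffer="" (len 0), cursors c1@0 c2@0 c3@0 c4@0, authorship 
After op 8 (move_right): buffer="" (len 0), cursors c1@0 c2@0 c3@0 c4@0, authorship 
After op 9 (insert('f')): buffer="ffff" (len 4), cursors c1@4 c2@4 c3@4 c4@4, authorship 1234
Authorship (.=original, N=cursor N): 1 2 3 4
Index 1: author = 2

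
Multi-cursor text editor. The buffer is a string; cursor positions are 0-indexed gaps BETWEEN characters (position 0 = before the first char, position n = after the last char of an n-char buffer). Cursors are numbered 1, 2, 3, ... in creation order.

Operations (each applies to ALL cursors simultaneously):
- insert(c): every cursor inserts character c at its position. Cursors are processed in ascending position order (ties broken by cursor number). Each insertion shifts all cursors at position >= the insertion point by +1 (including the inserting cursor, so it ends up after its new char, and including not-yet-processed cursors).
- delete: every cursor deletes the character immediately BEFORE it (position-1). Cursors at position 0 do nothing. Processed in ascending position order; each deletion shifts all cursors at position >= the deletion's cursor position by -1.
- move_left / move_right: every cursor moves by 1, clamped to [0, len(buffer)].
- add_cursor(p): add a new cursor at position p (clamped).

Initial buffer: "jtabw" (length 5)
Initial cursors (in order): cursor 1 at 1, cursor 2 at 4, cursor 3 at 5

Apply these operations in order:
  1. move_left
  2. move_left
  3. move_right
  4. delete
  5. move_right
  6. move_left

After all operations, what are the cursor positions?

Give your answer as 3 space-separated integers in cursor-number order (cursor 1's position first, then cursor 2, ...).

After op 1 (move_left): buffer="jtabw" (len 5), cursors c1@0 c2@3 c3@4, authorship .....
After op 2 (move_left): buffer="jtabw" (len 5), cursors c1@0 c2@2 c3@3, authorship .....
After op 3 (move_right): buffer="jtabw" (len 5), cursors c1@1 c2@3 c3@4, authorship .....
After op 4 (delete): buffer="tw" (len 2), cursors c1@0 c2@1 c3@1, authorship ..
After op 5 (move_right): buffer="tw" (len 2), cursors c1@1 c2@2 c3@2, authorship ..
After op 6 (move_left): buffer="tw" (len 2), cursors c1@0 c2@1 c3@1, authorship ..

Answer: 0 1 1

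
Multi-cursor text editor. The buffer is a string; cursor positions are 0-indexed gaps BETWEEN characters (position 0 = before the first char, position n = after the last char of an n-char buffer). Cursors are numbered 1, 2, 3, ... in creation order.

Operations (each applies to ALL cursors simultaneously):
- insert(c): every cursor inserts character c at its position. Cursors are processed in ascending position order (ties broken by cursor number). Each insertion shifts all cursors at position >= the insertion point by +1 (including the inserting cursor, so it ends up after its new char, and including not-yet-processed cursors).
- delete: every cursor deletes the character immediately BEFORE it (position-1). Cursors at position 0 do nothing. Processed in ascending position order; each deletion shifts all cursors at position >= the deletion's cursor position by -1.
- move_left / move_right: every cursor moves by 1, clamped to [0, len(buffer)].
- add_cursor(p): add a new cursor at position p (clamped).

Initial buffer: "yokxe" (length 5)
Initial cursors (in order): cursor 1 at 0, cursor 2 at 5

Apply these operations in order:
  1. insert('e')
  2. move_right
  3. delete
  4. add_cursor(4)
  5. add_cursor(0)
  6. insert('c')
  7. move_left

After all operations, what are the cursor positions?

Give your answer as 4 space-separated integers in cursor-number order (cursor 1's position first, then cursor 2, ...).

After op 1 (insert('e')): buffer="eyokxee" (len 7), cursors c1@1 c2@7, authorship 1.....2
After op 2 (move_right): buffer="eyokxee" (len 7), cursors c1@2 c2@7, authorship 1.....2
After op 3 (delete): buffer="eokxe" (len 5), cursors c1@1 c2@5, authorship 1....
After op 4 (add_cursor(4)): buffer="eokxe" (len 5), cursors c1@1 c3@4 c2@5, authorship 1....
After op 5 (add_cursor(0)): buffer="eokxe" (len 5), cursors c4@0 c1@1 c3@4 c2@5, authorship 1....
After op 6 (insert('c')): buffer="cecokxcec" (len 9), cursors c4@1 c1@3 c3@7 c2@9, authorship 411...3.2
After op 7 (move_left): buffer="cecokxcec" (len 9), cursors c4@0 c1@2 c3@6 c2@8, authorship 411...3.2

Answer: 2 8 6 0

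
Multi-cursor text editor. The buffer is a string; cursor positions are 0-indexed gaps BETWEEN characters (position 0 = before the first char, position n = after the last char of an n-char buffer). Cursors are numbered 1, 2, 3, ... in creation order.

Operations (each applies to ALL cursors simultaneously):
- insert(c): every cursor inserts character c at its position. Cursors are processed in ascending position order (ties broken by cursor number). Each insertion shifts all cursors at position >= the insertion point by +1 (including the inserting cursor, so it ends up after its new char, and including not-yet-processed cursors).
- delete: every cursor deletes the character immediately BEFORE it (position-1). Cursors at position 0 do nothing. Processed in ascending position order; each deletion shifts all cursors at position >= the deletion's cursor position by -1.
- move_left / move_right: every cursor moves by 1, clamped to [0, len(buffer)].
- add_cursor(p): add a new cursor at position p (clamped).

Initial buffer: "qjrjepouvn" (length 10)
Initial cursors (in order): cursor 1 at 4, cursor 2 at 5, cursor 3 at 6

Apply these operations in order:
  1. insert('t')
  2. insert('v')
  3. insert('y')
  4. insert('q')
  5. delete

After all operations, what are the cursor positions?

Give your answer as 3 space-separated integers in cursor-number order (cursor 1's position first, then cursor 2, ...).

After op 1 (insert('t')): buffer="qjrjtetptouvn" (len 13), cursors c1@5 c2@7 c3@9, authorship ....1.2.3....
After op 2 (insert('v')): buffer="qjrjtvetvptvouvn" (len 16), cursors c1@6 c2@9 c3@12, authorship ....11.22.33....
After op 3 (insert('y')): buffer="qjrjtvyetvyptvyouvn" (len 19), cursors c1@7 c2@11 c3@15, authorship ....111.222.333....
After op 4 (insert('q')): buffer="qjrjtvyqetvyqptvyqouvn" (len 22), cursors c1@8 c2@13 c3@18, authorship ....1111.2222.3333....
After op 5 (delete): buffer="qjrjtvyetvyptvyouvn" (len 19), cursors c1@7 c2@11 c3@15, authorship ....111.222.333....

Answer: 7 11 15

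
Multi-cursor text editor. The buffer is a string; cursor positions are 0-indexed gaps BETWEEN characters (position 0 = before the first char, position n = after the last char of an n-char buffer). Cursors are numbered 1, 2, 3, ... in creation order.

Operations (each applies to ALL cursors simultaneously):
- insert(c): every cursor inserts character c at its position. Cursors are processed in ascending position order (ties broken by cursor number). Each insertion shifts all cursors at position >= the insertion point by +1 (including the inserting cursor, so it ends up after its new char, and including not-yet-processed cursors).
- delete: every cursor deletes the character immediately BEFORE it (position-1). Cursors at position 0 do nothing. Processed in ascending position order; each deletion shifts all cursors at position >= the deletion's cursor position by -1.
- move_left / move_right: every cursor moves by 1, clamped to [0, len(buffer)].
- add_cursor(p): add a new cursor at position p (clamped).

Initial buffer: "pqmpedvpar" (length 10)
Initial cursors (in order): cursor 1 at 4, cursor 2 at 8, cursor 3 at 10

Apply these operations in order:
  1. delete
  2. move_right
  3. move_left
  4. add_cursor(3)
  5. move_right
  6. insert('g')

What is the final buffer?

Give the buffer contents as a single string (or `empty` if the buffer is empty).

Answer: pqmeggdvagg

Derivation:
After op 1 (delete): buffer="pqmedva" (len 7), cursors c1@3 c2@6 c3@7, authorship .......
After op 2 (move_right): buffer="pqmedva" (len 7), cursors c1@4 c2@7 c3@7, authorship .......
After op 3 (move_left): buffer="pqmedva" (len 7), cursors c1@3 c2@6 c3@6, authorship .......
After op 4 (add_cursor(3)): buffer="pqmedva" (len 7), cursors c1@3 c4@3 c2@6 c3@6, authorship .......
After op 5 (move_right): buffer="pqmedva" (len 7), cursors c1@4 c4@4 c2@7 c3@7, authorship .......
After op 6 (insert('g')): buffer="pqmeggdvagg" (len 11), cursors c1@6 c4@6 c2@11 c3@11, authorship ....14...23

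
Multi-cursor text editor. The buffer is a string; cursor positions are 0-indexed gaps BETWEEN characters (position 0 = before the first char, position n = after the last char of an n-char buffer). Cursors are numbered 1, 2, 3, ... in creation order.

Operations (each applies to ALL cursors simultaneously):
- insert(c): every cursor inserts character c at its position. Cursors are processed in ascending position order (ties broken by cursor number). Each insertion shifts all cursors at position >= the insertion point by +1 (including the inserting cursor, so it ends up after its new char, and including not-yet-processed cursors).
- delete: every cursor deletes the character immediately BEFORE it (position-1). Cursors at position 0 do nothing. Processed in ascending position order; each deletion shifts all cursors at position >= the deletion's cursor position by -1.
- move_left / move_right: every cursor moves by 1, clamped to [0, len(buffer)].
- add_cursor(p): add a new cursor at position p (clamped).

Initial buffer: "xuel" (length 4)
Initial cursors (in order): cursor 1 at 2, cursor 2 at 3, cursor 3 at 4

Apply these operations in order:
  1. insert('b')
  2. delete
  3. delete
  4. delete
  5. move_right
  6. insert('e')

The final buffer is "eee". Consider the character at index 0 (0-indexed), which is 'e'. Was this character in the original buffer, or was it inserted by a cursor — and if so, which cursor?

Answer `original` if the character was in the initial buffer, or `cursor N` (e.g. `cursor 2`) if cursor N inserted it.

After op 1 (insert('b')): buffer="xubeblb" (len 7), cursors c1@3 c2@5 c3@7, authorship ..1.2.3
After op 2 (delete): buffer="xuel" (len 4), cursors c1@2 c2@3 c3@4, authorship ....
After op 3 (delete): buffer="x" (len 1), cursors c1@1 c2@1 c3@1, authorship .
After op 4 (delete): buffer="" (len 0), cursors c1@0 c2@0 c3@0, authorship 
After op 5 (move_right): buffer="" (len 0), cursors c1@0 c2@0 c3@0, authorship 
After op 6 (insert('e')): buffer="eee" (len 3), cursors c1@3 c2@3 c3@3, authorship 123
Authorship (.=original, N=cursor N): 1 2 3
Index 0: author = 1

Answer: cursor 1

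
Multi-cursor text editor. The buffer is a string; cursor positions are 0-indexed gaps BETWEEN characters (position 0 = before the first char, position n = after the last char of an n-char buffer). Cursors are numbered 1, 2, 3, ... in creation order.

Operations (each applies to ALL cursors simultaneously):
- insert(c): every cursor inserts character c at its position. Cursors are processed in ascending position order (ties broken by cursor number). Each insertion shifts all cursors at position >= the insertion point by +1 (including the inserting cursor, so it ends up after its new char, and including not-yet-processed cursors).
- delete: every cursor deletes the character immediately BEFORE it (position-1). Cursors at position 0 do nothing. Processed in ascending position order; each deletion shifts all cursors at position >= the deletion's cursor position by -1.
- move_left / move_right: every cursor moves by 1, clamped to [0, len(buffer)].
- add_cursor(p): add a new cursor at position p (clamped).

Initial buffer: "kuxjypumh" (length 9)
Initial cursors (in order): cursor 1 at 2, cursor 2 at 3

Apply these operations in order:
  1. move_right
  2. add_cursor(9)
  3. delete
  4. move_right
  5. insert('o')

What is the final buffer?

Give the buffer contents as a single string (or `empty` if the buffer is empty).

Answer: kuyoopumo

Derivation:
After op 1 (move_right): buffer="kuxjypumh" (len 9), cursors c1@3 c2@4, authorship .........
After op 2 (add_cursor(9)): buffer="kuxjypumh" (len 9), cursors c1@3 c2@4 c3@9, authorship .........
After op 3 (delete): buffer="kuypum" (len 6), cursors c1@2 c2@2 c3@6, authorship ......
After op 4 (move_right): buffer="kuypum" (len 6), cursors c1@3 c2@3 c3@6, authorship ......
After op 5 (insert('o')): buffer="kuyoopumo" (len 9), cursors c1@5 c2@5 c3@9, authorship ...12...3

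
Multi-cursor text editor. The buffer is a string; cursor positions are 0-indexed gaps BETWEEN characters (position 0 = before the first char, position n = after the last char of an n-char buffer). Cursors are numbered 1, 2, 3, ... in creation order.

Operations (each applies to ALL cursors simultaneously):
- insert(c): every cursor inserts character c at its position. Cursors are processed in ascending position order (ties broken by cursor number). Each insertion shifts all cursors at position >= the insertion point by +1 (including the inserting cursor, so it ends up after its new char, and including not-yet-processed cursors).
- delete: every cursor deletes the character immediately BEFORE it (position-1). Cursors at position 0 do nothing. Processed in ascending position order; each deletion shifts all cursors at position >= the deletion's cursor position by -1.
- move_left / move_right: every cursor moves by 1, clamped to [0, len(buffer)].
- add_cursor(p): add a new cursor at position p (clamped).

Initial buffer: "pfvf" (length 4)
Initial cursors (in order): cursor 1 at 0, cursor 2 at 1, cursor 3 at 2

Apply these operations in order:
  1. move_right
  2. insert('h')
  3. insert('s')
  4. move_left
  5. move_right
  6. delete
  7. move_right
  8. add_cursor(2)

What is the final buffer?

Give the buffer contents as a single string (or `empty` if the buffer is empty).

After op 1 (move_right): buffer="pfvf" (len 4), cursors c1@1 c2@2 c3@3, authorship ....
After op 2 (insert('h')): buffer="phfhvhf" (len 7), cursors c1@2 c2@4 c3@6, authorship .1.2.3.
After op 3 (insert('s')): buffer="phsfhsvhsf" (len 10), cursors c1@3 c2@6 c3@9, authorship .11.22.33.
After op 4 (move_left): buffer="phsfhsvhsf" (len 10), cursors c1@2 c2@5 c3@8, authorship .11.22.33.
After op 5 (move_right): buffer="phsfhsvhsf" (len 10), cursors c1@3 c2@6 c3@9, authorship .11.22.33.
After op 6 (delete): buffer="phfhvhf" (len 7), cursors c1@2 c2@4 c3@6, authorship .1.2.3.
After op 7 (move_right): buffer="phfhvhf" (len 7), cursors c1@3 c2@5 c3@7, authorship .1.2.3.
After op 8 (add_cursor(2)): buffer="phfhvhf" (len 7), cursors c4@2 c1@3 c2@5 c3@7, authorship .1.2.3.

Answer: phfhvhf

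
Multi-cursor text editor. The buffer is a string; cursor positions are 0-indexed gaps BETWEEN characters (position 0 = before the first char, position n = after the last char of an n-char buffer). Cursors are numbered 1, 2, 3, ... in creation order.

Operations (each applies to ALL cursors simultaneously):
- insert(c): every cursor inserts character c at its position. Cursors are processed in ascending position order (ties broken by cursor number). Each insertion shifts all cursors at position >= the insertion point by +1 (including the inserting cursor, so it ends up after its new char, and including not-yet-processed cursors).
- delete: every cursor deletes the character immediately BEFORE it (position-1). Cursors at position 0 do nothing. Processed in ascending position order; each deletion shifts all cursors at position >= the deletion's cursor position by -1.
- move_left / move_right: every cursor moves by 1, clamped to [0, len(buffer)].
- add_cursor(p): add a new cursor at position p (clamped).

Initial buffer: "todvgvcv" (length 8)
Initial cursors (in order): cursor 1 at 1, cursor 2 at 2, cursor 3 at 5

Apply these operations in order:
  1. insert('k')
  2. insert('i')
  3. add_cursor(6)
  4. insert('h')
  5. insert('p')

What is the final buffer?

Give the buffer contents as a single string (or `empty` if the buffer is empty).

Answer: tkihpokihhppdvgkihpvcv

Derivation:
After op 1 (insert('k')): buffer="tkokdvgkvcv" (len 11), cursors c1@2 c2@4 c3@8, authorship .1.2...3...
After op 2 (insert('i')): buffer="tkiokidvgkivcv" (len 14), cursors c1@3 c2@6 c3@11, authorship .11.22...33...
After op 3 (add_cursor(6)): buffer="tkiokidvgkivcv" (len 14), cursors c1@3 c2@6 c4@6 c3@11, authorship .11.22...33...
After op 4 (insert('h')): buffer="tkihokihhdvgkihvcv" (len 18), cursors c1@4 c2@9 c4@9 c3@15, authorship .111.2224...333...
After op 5 (insert('p')): buffer="tkihpokihhppdvgkihpvcv" (len 22), cursors c1@5 c2@12 c4@12 c3@19, authorship .1111.222424...3333...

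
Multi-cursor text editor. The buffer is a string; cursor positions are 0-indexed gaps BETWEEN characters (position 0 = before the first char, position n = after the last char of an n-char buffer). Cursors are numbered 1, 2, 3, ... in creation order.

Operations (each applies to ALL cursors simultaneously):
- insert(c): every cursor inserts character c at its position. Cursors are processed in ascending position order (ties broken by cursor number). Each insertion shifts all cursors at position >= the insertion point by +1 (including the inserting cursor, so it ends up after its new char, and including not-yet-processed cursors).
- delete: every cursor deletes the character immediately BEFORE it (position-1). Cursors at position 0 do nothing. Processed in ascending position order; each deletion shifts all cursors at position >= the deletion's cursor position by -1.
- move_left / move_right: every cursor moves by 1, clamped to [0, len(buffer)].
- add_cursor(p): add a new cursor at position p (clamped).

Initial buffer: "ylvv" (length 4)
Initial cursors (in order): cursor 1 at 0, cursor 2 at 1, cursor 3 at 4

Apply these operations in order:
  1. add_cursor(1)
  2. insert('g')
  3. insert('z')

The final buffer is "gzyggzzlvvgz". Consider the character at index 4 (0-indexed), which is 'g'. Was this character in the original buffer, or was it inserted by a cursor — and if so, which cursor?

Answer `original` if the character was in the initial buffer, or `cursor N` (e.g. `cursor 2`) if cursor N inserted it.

After op 1 (add_cursor(1)): buffer="ylvv" (len 4), cursors c1@0 c2@1 c4@1 c3@4, authorship ....
After op 2 (insert('g')): buffer="gygglvvg" (len 8), cursors c1@1 c2@4 c4@4 c3@8, authorship 1.24...3
After op 3 (insert('z')): buffer="gzyggzzlvvgz" (len 12), cursors c1@2 c2@7 c4@7 c3@12, authorship 11.2424...33
Authorship (.=original, N=cursor N): 1 1 . 2 4 2 4 . . . 3 3
Index 4: author = 4

Answer: cursor 4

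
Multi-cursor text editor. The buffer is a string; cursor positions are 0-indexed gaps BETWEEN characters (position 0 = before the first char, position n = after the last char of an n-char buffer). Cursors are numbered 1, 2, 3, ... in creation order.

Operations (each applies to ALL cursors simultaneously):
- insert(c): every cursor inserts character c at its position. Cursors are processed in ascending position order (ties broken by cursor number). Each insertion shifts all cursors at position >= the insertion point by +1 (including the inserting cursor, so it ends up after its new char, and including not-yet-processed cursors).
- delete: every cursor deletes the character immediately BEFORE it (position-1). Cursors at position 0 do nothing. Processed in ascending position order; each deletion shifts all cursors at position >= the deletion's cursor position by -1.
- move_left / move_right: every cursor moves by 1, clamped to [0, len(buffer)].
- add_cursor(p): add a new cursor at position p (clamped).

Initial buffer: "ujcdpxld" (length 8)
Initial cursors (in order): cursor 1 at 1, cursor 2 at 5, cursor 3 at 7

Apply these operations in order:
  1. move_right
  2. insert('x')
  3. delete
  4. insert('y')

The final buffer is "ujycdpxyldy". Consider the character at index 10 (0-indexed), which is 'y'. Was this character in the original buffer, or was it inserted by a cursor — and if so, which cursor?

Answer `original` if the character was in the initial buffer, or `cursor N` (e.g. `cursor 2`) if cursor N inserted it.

After op 1 (move_right): buffer="ujcdpxld" (len 8), cursors c1@2 c2@6 c3@8, authorship ........
After op 2 (insert('x')): buffer="ujxcdpxxldx" (len 11), cursors c1@3 c2@8 c3@11, authorship ..1....2..3
After op 3 (delete): buffer="ujcdpxld" (len 8), cursors c1@2 c2@6 c3@8, authorship ........
After op 4 (insert('y')): buffer="ujycdpxyldy" (len 11), cursors c1@3 c2@8 c3@11, authorship ..1....2..3
Authorship (.=original, N=cursor N): . . 1 . . . . 2 . . 3
Index 10: author = 3

Answer: cursor 3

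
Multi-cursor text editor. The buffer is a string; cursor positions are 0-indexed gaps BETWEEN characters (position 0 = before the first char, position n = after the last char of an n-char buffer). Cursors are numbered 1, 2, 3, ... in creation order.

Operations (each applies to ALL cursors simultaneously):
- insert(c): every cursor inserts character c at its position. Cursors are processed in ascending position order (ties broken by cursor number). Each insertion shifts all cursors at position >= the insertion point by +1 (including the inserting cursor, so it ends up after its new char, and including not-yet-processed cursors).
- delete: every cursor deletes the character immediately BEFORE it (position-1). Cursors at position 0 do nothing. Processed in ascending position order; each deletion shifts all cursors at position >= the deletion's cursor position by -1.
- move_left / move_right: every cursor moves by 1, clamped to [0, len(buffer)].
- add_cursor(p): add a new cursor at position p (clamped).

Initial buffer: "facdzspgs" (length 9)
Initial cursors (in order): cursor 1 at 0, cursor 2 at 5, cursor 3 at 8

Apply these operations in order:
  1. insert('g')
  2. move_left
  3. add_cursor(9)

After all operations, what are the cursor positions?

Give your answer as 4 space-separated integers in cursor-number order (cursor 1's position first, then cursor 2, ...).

Answer: 0 6 10 9

Derivation:
After op 1 (insert('g')): buffer="gfacdzgspggs" (len 12), cursors c1@1 c2@7 c3@11, authorship 1.....2...3.
After op 2 (move_left): buffer="gfacdzgspggs" (len 12), cursors c1@0 c2@6 c3@10, authorship 1.....2...3.
After op 3 (add_cursor(9)): buffer="gfacdzgspggs" (len 12), cursors c1@0 c2@6 c4@9 c3@10, authorship 1.....2...3.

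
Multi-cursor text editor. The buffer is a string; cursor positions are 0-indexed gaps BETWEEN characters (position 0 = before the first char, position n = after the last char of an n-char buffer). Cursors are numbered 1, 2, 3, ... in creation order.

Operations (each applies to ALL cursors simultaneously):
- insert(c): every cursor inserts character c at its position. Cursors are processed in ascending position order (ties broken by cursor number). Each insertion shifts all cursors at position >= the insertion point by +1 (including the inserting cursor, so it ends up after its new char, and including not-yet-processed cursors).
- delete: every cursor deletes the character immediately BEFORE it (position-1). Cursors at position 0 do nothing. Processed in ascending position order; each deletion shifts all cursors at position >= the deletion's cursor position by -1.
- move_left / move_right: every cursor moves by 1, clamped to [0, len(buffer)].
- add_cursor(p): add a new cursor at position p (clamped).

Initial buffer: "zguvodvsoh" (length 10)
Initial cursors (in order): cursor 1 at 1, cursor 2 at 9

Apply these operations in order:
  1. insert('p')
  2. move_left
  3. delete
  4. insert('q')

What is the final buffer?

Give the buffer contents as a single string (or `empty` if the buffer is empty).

After op 1 (insert('p')): buffer="zpguvodvsoph" (len 12), cursors c1@2 c2@11, authorship .1........2.
After op 2 (move_left): buffer="zpguvodvsoph" (len 12), cursors c1@1 c2@10, authorship .1........2.
After op 3 (delete): buffer="pguvodvsph" (len 10), cursors c1@0 c2@8, authorship 1.......2.
After op 4 (insert('q')): buffer="qpguvodvsqph" (len 12), cursors c1@1 c2@10, authorship 11.......22.

Answer: qpguvodvsqph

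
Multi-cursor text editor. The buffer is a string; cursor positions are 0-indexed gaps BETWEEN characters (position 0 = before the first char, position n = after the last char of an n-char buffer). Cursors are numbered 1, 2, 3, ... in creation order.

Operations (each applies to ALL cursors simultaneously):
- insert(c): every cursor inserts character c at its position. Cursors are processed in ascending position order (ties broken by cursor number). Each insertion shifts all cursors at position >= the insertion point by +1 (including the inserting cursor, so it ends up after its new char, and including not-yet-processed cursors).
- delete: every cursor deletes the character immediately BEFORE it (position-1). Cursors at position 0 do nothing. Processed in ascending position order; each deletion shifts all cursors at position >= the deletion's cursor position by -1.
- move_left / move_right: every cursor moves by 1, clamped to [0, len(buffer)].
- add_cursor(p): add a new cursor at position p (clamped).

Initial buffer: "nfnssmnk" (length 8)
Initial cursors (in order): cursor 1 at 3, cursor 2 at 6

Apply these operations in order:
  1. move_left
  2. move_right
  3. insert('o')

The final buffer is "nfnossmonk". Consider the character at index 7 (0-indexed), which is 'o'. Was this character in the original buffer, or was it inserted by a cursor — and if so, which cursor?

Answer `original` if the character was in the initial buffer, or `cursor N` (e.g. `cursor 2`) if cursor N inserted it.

After op 1 (move_left): buffer="nfnssmnk" (len 8), cursors c1@2 c2@5, authorship ........
After op 2 (move_right): buffer="nfnssmnk" (len 8), cursors c1@3 c2@6, authorship ........
After op 3 (insert('o')): buffer="nfnossmonk" (len 10), cursors c1@4 c2@8, authorship ...1...2..
Authorship (.=original, N=cursor N): . . . 1 . . . 2 . .
Index 7: author = 2

Answer: cursor 2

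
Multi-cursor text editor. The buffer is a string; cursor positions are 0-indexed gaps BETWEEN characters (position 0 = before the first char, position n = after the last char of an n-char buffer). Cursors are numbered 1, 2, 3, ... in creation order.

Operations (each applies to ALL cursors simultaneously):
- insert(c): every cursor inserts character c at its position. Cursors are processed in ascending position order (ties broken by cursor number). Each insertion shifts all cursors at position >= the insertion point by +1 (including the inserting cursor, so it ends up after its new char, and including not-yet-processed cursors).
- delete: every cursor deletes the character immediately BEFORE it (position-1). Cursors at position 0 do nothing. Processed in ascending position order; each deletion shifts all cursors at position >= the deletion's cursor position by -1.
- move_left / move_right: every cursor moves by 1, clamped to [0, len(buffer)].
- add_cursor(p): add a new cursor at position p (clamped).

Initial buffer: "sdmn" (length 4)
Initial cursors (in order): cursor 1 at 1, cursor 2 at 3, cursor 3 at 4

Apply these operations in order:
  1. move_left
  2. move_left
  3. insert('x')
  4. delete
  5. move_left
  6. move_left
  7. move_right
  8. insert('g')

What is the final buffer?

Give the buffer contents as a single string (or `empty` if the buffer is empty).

Answer: sgggdmn

Derivation:
After op 1 (move_left): buffer="sdmn" (len 4), cursors c1@0 c2@2 c3@3, authorship ....
After op 2 (move_left): buffer="sdmn" (len 4), cursors c1@0 c2@1 c3@2, authorship ....
After op 3 (insert('x')): buffer="xsxdxmn" (len 7), cursors c1@1 c2@3 c3@5, authorship 1.2.3..
After op 4 (delete): buffer="sdmn" (len 4), cursors c1@0 c2@1 c3@2, authorship ....
After op 5 (move_left): buffer="sdmn" (len 4), cursors c1@0 c2@0 c3@1, authorship ....
After op 6 (move_left): buffer="sdmn" (len 4), cursors c1@0 c2@0 c3@0, authorship ....
After op 7 (move_right): buffer="sdmn" (len 4), cursors c1@1 c2@1 c3@1, authorship ....
After op 8 (insert('g')): buffer="sgggdmn" (len 7), cursors c1@4 c2@4 c3@4, authorship .123...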